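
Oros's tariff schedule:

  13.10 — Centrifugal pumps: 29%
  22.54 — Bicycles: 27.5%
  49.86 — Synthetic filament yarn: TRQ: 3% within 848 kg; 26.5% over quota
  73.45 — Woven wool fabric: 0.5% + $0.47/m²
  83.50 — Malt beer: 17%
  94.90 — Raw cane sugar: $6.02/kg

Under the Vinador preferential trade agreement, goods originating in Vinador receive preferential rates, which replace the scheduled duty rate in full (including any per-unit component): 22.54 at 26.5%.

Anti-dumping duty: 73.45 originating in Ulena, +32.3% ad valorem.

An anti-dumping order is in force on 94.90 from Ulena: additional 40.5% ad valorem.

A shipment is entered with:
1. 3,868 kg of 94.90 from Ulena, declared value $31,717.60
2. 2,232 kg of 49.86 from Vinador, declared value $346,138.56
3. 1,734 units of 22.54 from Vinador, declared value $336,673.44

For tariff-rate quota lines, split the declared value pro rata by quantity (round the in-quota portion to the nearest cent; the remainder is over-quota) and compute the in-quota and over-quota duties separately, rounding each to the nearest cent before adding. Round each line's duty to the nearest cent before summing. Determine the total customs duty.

$186,171.83

Line 1 (94.90, Ulena, 3,868 kg, $31,717.60):
Base rate for 94.90 is $6.02/kg.
Additional duty on 94.90 from Ulena: +40.5% ad valorem. Applied ad valorem rate = 40.5%.
Duty = $31,717.60 × 40.5% + 3,868 × $6.02 = $36,130.99.
Line 2 (49.86, Vinador, 2,232 kg, $346,138.56):
Code 49.86 is under a tariff-rate quota (threshold 848 kg). In-quota: 848 kg at 3%; over-quota: 1,384 kg at 26.5%.
Pro-rata value split: in-quota = $346,138.56 × 848/2,232 = $131,507.84; over-quota = $346,138.56 − $131,507.84 = $214,630.72.
In-quota duty = $131,507.84 × 3% = $3,945.24. Over-quota duty = $214,630.72 × 26.5% = $56,877.14.
Line duty = $3,945.24 + $56,877.14 = $60,822.38.
Line 3 (22.54, Vinador, 1,734 units, $336,673.44):
Base rate for 22.54 is 27.5%.
Origin Vinador qualifies under the Oros–Vinador agreement and 22.54 is covered: preferential rate 26.5% applies instead.
Duty = $336,673.44 × 26.5% = $89,218.46.
Total = $36,130.99 + $60,822.38 + $89,218.46 = $186,171.83.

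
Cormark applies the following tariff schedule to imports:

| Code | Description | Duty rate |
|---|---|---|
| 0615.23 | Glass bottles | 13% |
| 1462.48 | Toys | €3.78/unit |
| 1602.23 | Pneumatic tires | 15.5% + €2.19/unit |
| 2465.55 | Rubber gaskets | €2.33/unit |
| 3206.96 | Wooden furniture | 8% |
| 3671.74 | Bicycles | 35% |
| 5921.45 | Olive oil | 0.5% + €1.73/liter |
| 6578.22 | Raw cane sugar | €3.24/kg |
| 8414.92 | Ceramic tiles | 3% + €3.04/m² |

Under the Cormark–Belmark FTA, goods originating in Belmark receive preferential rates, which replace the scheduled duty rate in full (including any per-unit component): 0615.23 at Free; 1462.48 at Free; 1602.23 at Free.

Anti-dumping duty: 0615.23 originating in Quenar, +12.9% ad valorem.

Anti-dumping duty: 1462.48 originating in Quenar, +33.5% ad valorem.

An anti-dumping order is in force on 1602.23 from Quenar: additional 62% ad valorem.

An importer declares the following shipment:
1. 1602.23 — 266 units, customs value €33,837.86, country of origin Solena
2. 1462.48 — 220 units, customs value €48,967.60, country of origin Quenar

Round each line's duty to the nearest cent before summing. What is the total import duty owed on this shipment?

€23,063.16

Line 1 (1602.23, Solena, 266 units, €33,837.86):
Base rate for 1602.23 is 15.5% + €2.19/unit.
1602.23 has an FTA preferential rate, but origin Solena is not Belmark; base rate stands.
The additional-duty order on 1602.23 targets Quenar, not Solena; it does not apply.
Duty = €33,837.86 × 15.5% + 266 × €2.19 = €5,827.41.
Line 2 (1462.48, Quenar, 220 units, €48,967.60):
Base rate for 1462.48 is €3.78/unit.
1462.48 has an FTA preferential rate, but origin Quenar is not Belmark; base rate stands.
Additional duty on 1462.48 from Quenar: +33.5% ad valorem. Applied ad valorem rate = 33.5%.
Duty = €48,967.60 × 33.5% + 220 × €3.78 = €17,235.75.
Total = €5,827.41 + €17,235.75 = €23,063.16.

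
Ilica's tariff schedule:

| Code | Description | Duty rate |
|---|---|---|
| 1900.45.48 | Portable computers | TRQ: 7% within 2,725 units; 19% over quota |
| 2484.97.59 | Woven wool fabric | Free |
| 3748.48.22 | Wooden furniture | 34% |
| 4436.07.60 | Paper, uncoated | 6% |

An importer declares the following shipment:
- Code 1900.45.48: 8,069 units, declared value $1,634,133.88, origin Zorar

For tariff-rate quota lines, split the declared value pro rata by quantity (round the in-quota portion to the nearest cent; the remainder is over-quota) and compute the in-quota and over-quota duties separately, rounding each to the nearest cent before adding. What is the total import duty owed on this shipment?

$244,261.40

Line 1 (1900.45.48, Zorar, 8,069 units, $1,634,133.88):
Code 1900.45.48 is under a tariff-rate quota (threshold 2,725 units). In-quota: 2,725 units at 7%; over-quota: 5,344 units at 19%.
Pro-rata value split: in-quota = $1,634,133.88 × 2,725/8,069 = $551,867.00; over-quota = $1,634,133.88 − $551,867.00 = $1,082,266.88.
In-quota duty = $551,867.00 × 7% = $38,630.69. Over-quota duty = $1,082,266.88 × 19% = $205,630.71.
Line duty = $38,630.69 + $205,630.71 = $244,261.40.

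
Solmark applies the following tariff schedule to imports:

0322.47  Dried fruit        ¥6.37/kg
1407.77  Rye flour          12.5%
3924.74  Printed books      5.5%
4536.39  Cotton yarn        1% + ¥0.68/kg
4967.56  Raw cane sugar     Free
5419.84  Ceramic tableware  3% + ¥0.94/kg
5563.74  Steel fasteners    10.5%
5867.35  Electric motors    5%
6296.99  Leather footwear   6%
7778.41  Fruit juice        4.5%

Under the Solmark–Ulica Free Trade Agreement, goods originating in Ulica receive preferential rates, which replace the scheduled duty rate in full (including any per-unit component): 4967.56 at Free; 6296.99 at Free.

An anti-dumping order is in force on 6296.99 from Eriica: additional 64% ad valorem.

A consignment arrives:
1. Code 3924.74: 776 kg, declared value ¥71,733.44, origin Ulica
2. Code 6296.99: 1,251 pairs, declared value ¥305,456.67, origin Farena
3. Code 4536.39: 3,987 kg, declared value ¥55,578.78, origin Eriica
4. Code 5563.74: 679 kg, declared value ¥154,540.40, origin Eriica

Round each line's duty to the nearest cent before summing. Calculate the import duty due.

Line 1 (3924.74, Ulica, 776 kg, ¥71,733.44):
Base rate for 3924.74 is 5.5%.
Origin Ulica is the FTA partner but 3924.74 is not on the preference list; base rate stands.
Duty = ¥71,733.44 × 5.5% = ¥3,945.34.
Line 2 (6296.99, Farena, 1,251 pairs, ¥305,456.67):
Base rate for 6296.99 is 6%.
6296.99 has an FTA preferential rate, but origin Farena is not Ulica; base rate stands.
The additional-duty order on 6296.99 targets Eriica, not Farena; it does not apply.
Duty = ¥305,456.67 × 6% = ¥18,327.40.
Line 3 (4536.39, Eriica, 3,987 kg, ¥55,578.78):
Base rate for 4536.39 is 1% + ¥0.68/kg.
Duty = ¥55,578.78 × 1% + 3,987 × ¥0.68 = ¥3,266.95.
Line 4 (5563.74, Eriica, 679 kg, ¥154,540.40):
Base rate for 5563.74 is 10.5%.
Duty = ¥154,540.40 × 10.5% = ¥16,226.74.
Total = ¥3,945.34 + ¥18,327.40 + ¥3,266.95 + ¥16,226.74 = ¥41,766.43.

¥41,766.43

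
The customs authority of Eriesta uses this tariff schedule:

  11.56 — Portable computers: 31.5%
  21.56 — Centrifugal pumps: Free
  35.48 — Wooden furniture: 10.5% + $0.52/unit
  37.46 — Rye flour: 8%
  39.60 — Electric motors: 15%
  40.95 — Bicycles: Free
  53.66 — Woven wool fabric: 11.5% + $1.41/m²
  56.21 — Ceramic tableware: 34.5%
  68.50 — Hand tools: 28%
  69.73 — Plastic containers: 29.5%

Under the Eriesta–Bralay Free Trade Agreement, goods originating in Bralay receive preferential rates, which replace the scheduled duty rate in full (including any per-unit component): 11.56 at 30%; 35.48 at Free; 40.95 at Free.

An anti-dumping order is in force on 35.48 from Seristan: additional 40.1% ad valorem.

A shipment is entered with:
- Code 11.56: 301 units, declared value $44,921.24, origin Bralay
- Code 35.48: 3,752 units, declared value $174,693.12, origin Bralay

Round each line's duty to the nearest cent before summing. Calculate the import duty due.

$13,476.37

Line 1 (11.56, Bralay, 301 units, $44,921.24):
Base rate for 11.56 is 31.5%.
Origin Bralay qualifies under the Eriesta–Bralay agreement and 11.56 is covered: preferential rate 30% applies instead.
Duty = $44,921.24 × 30% = $13,476.37.
Line 2 (35.48, Bralay, 3,752 units, $174,693.12):
Base rate for 35.48 is 10.5% + $0.52/unit.
Origin Bralay qualifies under the Eriesta–Bralay agreement and 35.48 is covered: preferential rate Free applies instead.
The additional-duty order on 35.48 targets Seristan, not Bralay; it does not apply.
Duty = $174,693.12 × 0% = $0.00.
Total = $13,476.37 + $0.00 = $13,476.37.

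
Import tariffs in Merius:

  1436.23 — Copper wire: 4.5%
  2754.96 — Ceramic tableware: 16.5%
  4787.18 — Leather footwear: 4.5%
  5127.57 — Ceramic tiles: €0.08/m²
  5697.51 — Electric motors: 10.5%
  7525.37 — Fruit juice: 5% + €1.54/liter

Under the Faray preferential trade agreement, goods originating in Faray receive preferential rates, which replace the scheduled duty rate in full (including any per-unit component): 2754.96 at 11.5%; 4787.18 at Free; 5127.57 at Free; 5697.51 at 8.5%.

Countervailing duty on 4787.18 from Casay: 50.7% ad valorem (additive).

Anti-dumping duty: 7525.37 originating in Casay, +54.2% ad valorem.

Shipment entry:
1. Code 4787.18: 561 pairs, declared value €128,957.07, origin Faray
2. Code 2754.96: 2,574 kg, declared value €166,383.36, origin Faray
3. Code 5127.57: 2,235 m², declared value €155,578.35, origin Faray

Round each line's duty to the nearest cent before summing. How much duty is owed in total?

Line 1 (4787.18, Faray, 561 pairs, €128,957.07):
Base rate for 4787.18 is 4.5%.
Origin Faray qualifies under the Merius–Faray agreement and 4787.18 is covered: preferential rate Free applies instead.
The additional-duty order on 4787.18 targets Casay, not Faray; it does not apply.
Duty = €128,957.07 × 0% = €0.00.
Line 2 (2754.96, Faray, 2,574 kg, €166,383.36):
Base rate for 2754.96 is 16.5%.
Origin Faray qualifies under the Merius–Faray agreement and 2754.96 is covered: preferential rate 11.5% applies instead.
Duty = €166,383.36 × 11.5% = €19,134.09.
Line 3 (5127.57, Faray, 2,235 m², €155,578.35):
Base rate for 5127.57 is €0.08/m².
Origin Faray qualifies under the Merius–Faray agreement and 5127.57 is covered: preferential rate Free applies instead.
Duty = €155,578.35 × 0% = €0.00.
Total = €0.00 + €19,134.09 + €0.00 = €19,134.09.

€19,134.09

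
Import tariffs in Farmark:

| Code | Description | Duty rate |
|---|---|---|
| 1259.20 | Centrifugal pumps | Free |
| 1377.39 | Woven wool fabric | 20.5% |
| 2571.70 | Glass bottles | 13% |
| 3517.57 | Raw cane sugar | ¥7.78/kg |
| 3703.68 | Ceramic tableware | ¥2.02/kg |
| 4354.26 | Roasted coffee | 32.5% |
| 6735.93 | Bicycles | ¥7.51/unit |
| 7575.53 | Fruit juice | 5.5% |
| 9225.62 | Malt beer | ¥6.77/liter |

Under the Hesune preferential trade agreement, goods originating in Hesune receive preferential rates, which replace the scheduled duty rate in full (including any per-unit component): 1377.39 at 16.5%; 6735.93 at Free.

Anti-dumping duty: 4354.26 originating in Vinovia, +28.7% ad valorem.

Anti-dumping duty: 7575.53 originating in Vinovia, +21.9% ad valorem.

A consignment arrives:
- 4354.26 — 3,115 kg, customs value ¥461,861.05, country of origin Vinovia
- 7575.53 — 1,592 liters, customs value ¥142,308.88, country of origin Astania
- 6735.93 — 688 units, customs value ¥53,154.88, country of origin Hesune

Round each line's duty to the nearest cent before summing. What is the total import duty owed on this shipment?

Line 1 (4354.26, Vinovia, 3,115 kg, ¥461,861.05):
Base rate for 4354.26 is 32.5%.
Additional duty on 4354.26 from Vinovia: +28.7%. Applied ad valorem rate: 32.5% + 28.7% = 61.2%.
Duty = ¥461,861.05 × 61.2% = ¥282,658.96.
Line 2 (7575.53, Astania, 1,592 liters, ¥142,308.88):
Base rate for 7575.53 is 5.5%.
The additional-duty order on 7575.53 targets Vinovia, not Astania; it does not apply.
Duty = ¥142,308.88 × 5.5% = ¥7,826.99.
Line 3 (6735.93, Hesune, 688 units, ¥53,154.88):
Base rate for 6735.93 is ¥7.51/unit.
Origin Hesune qualifies under the Farmark–Hesune agreement and 6735.93 is covered: preferential rate Free applies instead.
Duty = ¥53,154.88 × 0% = ¥0.00.
Total = ¥282,658.96 + ¥7,826.99 + ¥0.00 = ¥290,485.95.

¥290,485.95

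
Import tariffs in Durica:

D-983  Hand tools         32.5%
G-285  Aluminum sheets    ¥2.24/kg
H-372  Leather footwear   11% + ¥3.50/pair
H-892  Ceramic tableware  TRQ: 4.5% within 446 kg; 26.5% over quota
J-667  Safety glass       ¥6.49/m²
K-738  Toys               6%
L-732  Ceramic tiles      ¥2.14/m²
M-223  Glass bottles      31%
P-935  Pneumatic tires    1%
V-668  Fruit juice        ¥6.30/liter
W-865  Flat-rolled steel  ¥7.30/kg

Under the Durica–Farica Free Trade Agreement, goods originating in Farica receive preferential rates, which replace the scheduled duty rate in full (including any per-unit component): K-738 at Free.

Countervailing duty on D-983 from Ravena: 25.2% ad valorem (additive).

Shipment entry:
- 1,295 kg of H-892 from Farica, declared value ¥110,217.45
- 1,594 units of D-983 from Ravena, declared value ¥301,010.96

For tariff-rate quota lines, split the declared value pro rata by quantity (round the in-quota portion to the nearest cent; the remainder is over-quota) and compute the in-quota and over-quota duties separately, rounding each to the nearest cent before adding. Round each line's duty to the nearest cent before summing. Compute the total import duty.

¥194,539.95

Line 1 (H-892, Farica, 1,295 kg, ¥110,217.45):
Code H-892 is under a tariff-rate quota (threshold 446 kg). In-quota: 446 kg at 4.5%; over-quota: 849 kg at 26.5%.
Pro-rata value split: in-quota = ¥110,217.45 × 446/1,295 = ¥37,959.06; over-quota = ¥110,217.45 − ¥37,959.06 = ¥72,258.39.
In-quota duty = ¥37,959.06 × 4.5% = ¥1,708.16. Over-quota duty = ¥72,258.39 × 26.5% = ¥19,148.47.
Line duty = ¥1,708.16 + ¥19,148.47 = ¥20,856.63.
Line 2 (D-983, Ravena, 1,594 units, ¥301,010.96):
Base rate for D-983 is 32.5%.
Additional duty on D-983 from Ravena: +25.2%. Applied ad valorem rate: 32.5% + 25.2% = 57.7%.
Duty = ¥301,010.96 × 57.7% = ¥173,683.32.
Total = ¥20,856.63 + ¥173,683.32 = ¥194,539.95.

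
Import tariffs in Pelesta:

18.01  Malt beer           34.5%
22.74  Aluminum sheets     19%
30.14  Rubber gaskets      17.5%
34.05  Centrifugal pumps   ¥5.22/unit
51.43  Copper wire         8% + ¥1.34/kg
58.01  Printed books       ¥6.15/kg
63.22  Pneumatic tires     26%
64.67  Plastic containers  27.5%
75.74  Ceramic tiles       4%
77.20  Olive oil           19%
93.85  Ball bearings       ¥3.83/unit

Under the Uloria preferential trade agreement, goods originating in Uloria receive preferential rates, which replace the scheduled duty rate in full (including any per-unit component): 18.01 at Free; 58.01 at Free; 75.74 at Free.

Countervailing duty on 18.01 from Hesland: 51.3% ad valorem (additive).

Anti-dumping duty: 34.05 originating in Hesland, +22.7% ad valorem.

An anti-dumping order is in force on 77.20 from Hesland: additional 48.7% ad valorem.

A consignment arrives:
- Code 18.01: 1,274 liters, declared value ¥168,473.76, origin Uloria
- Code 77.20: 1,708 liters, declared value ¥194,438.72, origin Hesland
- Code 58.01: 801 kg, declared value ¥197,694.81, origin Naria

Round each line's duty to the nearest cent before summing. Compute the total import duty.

¥136,561.16

Line 1 (18.01, Uloria, 1,274 liters, ¥168,473.76):
Base rate for 18.01 is 34.5%.
Origin Uloria qualifies under the Pelesta–Uloria agreement and 18.01 is covered: preferential rate Free applies instead.
The additional-duty order on 18.01 targets Hesland, not Uloria; it does not apply.
Duty = ¥168,473.76 × 0% = ¥0.00.
Line 2 (77.20, Hesland, 1,708 liters, ¥194,438.72):
Base rate for 77.20 is 19%.
Additional duty on 77.20 from Hesland: +48.7%. Applied ad valorem rate: 19% + 48.7% = 67.7%.
Duty = ¥194,438.72 × 67.7% = ¥131,635.01.
Line 3 (58.01, Naria, 801 kg, ¥197,694.81):
Base rate for 58.01 is ¥6.15/kg.
58.01 has an FTA preferential rate, but origin Naria is not Uloria; base rate stands.
Duty = 801 × ¥6.15 = ¥4,926.15.
Total = ¥0.00 + ¥131,635.01 + ¥4,926.15 = ¥136,561.16.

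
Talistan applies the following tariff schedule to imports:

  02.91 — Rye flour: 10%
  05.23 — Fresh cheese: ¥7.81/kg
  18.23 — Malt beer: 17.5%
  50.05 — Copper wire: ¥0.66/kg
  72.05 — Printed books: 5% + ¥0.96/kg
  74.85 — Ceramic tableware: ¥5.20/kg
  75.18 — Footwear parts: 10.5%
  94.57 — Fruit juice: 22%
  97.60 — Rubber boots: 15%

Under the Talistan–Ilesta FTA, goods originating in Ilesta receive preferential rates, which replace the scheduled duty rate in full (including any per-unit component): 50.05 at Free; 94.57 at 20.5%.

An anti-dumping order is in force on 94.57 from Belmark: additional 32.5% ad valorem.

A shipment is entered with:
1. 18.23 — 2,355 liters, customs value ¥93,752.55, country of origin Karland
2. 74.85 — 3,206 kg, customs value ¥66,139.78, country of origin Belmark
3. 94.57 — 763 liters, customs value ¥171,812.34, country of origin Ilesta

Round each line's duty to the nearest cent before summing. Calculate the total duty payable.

¥68,299.43

Line 1 (18.23, Karland, 2,355 liters, ¥93,752.55):
Base rate for 18.23 is 17.5%.
Duty = ¥93,752.55 × 17.5% = ¥16,406.70.
Line 2 (74.85, Belmark, 3,206 kg, ¥66,139.78):
Base rate for 74.85 is ¥5.20/kg.
Duty = 3,206 × ¥5.20 = ¥16,671.20.
Line 3 (94.57, Ilesta, 763 liters, ¥171,812.34):
Base rate for 94.57 is 22%.
Origin Ilesta qualifies under the Talistan–Ilesta agreement and 94.57 is covered: preferential rate 20.5% applies instead.
The additional-duty order on 94.57 targets Belmark, not Ilesta; it does not apply.
Duty = ¥171,812.34 × 20.5% = ¥35,221.53.
Total = ¥16,406.70 + ¥16,671.20 + ¥35,221.53 = ¥68,299.43.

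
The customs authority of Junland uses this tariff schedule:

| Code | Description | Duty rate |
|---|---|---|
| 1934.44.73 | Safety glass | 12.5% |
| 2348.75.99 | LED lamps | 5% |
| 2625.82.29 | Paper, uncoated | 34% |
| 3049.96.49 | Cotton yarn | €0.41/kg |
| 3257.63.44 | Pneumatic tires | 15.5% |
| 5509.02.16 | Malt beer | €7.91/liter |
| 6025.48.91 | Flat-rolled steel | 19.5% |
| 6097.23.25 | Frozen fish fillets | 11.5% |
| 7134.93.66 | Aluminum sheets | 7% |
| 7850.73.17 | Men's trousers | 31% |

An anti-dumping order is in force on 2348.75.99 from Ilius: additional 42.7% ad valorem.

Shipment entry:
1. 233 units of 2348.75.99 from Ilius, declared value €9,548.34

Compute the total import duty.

€4,554.56

Line 1 (2348.75.99, Ilius, 233 units, €9,548.34):
Base rate for 2348.75.99 is 5%.
Additional duty on 2348.75.99 from Ilius: +42.7%. Applied ad valorem rate: 5% + 42.7% = 47.7%.
Duty = €9,548.34 × 47.7% = €4,554.56.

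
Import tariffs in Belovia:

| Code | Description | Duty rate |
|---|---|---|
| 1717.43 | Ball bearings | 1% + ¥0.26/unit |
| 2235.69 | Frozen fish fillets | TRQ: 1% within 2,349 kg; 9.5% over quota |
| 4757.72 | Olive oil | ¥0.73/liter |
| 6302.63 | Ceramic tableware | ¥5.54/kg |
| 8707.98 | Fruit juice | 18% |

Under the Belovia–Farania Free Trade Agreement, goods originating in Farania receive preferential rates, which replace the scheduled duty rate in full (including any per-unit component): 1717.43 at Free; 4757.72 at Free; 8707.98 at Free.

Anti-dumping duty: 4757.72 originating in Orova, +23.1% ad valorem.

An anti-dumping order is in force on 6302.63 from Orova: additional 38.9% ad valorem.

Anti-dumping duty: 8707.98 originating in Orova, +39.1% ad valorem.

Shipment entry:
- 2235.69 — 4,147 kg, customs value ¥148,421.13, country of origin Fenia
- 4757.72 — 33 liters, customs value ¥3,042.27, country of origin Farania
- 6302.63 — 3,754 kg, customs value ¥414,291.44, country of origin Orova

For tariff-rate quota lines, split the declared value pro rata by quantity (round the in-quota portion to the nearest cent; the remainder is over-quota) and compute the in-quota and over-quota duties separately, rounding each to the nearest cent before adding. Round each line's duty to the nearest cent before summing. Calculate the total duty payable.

¥188,910.53

Line 1 (2235.69, Fenia, 4,147 kg, ¥148,421.13):
Code 2235.69 is under a tariff-rate quota (threshold 2,349 kg). In-quota: 2,349 kg at 1%; over-quota: 1,798 kg at 9.5%.
Pro-rata value split: in-quota = ¥148,421.13 × 2,349/4,147 = ¥84,070.71; over-quota = ¥148,421.13 − ¥84,070.71 = ¥64,350.42.
In-quota duty = ¥84,070.71 × 1% = ¥840.71. Over-quota duty = ¥64,350.42 × 9.5% = ¥6,113.29.
Line duty = ¥840.71 + ¥6,113.29 = ¥6,954.00.
Line 2 (4757.72, Farania, 33 liters, ¥3,042.27):
Base rate for 4757.72 is ¥0.73/liter.
Origin Farania qualifies under the Belovia–Farania agreement and 4757.72 is covered: preferential rate Free applies instead.
The additional-duty order on 4757.72 targets Orova, not Farania; it does not apply.
Duty = ¥3,042.27 × 0% = ¥0.00.
Line 3 (6302.63, Orova, 3,754 kg, ¥414,291.44):
Base rate for 6302.63 is ¥5.54/kg.
Additional duty on 6302.63 from Orova: +38.9% ad valorem. Applied ad valorem rate = 38.9%.
Duty = ¥414,291.44 × 38.9% + 3,754 × ¥5.54 = ¥181,956.53.
Total = ¥6,954.00 + ¥0.00 + ¥181,956.53 = ¥188,910.53.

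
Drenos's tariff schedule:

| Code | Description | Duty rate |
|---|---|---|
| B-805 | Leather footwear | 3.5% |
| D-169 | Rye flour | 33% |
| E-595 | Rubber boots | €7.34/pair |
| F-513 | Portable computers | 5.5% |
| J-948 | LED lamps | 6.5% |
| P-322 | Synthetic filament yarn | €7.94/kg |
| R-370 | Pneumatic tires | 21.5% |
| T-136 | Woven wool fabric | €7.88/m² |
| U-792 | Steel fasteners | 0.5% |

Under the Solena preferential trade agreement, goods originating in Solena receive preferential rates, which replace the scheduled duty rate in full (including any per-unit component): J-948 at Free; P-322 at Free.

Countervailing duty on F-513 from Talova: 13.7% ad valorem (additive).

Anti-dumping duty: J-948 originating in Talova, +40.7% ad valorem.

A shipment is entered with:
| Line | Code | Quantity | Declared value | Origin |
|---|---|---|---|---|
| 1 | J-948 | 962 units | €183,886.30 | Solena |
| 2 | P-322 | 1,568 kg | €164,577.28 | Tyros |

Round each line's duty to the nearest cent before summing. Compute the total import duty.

Line 1 (J-948, Solena, 962 units, €183,886.30):
Base rate for J-948 is 6.5%.
Origin Solena qualifies under the Drenos–Solena agreement and J-948 is covered: preferential rate Free applies instead.
The additional-duty order on J-948 targets Talova, not Solena; it does not apply.
Duty = €183,886.30 × 0% = €0.00.
Line 2 (P-322, Tyros, 1,568 kg, €164,577.28):
Base rate for P-322 is €7.94/kg.
P-322 has an FTA preferential rate, but origin Tyros is not Solena; base rate stands.
Duty = 1,568 × €7.94 = €12,449.92.
Total = €0.00 + €12,449.92 = €12,449.92.

€12,449.92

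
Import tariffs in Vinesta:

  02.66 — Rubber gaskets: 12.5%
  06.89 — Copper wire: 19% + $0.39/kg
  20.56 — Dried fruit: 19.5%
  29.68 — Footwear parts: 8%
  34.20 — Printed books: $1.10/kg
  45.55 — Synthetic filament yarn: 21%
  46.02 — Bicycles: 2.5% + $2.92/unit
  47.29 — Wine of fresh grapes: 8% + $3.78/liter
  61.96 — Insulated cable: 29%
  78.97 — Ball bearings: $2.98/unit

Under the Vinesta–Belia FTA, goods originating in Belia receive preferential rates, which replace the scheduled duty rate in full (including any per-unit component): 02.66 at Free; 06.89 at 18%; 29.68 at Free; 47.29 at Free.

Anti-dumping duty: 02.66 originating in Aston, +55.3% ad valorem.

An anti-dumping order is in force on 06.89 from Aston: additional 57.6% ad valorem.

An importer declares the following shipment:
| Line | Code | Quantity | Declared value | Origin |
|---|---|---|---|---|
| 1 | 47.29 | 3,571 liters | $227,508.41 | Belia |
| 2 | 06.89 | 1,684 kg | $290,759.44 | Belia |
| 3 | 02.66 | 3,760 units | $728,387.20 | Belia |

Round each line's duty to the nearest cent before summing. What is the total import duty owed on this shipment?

Line 1 (47.29, Belia, 3,571 liters, $227,508.41):
Base rate for 47.29 is 8% + $3.78/liter.
Origin Belia qualifies under the Vinesta–Belia agreement and 47.29 is covered: preferential rate Free applies instead.
Duty = $227,508.41 × 0% = $0.00.
Line 2 (06.89, Belia, 1,684 kg, $290,759.44):
Base rate for 06.89 is 19% + $0.39/kg.
Origin Belia qualifies under the Vinesta–Belia agreement and 06.89 is covered: preferential rate 18% applies instead.
The additional-duty order on 06.89 targets Aston, not Belia; it does not apply.
Duty = $290,759.44 × 18% = $52,336.70.
Line 3 (02.66, Belia, 3,760 units, $728,387.20):
Base rate for 02.66 is 12.5%.
Origin Belia qualifies under the Vinesta–Belia agreement and 02.66 is covered: preferential rate Free applies instead.
The additional-duty order on 02.66 targets Aston, not Belia; it does not apply.
Duty = $728,387.20 × 0% = $0.00.
Total = $0.00 + $52,336.70 + $0.00 = $52,336.70.

$52,336.70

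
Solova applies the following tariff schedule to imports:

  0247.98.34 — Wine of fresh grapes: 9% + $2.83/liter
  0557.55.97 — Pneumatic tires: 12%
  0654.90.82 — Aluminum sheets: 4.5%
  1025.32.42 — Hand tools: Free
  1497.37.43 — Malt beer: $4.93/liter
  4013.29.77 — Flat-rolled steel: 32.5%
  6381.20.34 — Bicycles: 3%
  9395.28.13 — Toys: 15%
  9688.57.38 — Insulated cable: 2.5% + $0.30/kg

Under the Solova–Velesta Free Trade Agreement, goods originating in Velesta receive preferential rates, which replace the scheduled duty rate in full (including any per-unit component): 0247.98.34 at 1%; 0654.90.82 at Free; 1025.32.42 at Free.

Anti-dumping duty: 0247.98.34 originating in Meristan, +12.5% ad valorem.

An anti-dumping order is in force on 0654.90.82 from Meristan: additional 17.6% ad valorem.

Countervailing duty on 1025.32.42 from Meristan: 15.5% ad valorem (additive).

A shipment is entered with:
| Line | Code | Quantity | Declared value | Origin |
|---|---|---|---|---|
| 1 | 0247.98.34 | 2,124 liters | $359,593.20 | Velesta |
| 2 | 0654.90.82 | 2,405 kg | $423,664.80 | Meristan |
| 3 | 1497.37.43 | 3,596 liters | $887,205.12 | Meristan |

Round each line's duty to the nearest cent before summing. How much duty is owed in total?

Line 1 (0247.98.34, Velesta, 2,124 liters, $359,593.20):
Base rate for 0247.98.34 is 9% + $2.83/liter.
Origin Velesta qualifies under the Solova–Velesta agreement and 0247.98.34 is covered: preferential rate 1% applies instead.
The additional-duty order on 0247.98.34 targets Meristan, not Velesta; it does not apply.
Duty = $359,593.20 × 1% = $3,595.93.
Line 2 (0654.90.82, Meristan, 2,405 kg, $423,664.80):
Base rate for 0654.90.82 is 4.5%.
0654.90.82 has an FTA preferential rate, but origin Meristan is not Velesta; base rate stands.
Additional duty on 0654.90.82 from Meristan: +17.6%. Applied ad valorem rate: 4.5% + 17.6% = 22.1%.
Duty = $423,664.80 × 22.1% = $93,629.92.
Line 3 (1497.37.43, Meristan, 3,596 liters, $887,205.12):
Base rate for 1497.37.43 is $4.93/liter.
Duty = 3,596 × $4.93 = $17,728.28.
Total = $3,595.93 + $93,629.92 + $17,728.28 = $114,954.13.

$114,954.13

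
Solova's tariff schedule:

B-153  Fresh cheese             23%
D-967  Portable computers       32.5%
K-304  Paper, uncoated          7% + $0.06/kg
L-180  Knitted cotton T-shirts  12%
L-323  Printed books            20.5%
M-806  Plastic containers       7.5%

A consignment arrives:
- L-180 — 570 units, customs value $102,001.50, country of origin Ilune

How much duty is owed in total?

Line 1 (L-180, Ilune, 570 units, $102,001.50):
Base rate for L-180 is 12%.
Duty = $102,001.50 × 12% = $12,240.18.

$12,240.18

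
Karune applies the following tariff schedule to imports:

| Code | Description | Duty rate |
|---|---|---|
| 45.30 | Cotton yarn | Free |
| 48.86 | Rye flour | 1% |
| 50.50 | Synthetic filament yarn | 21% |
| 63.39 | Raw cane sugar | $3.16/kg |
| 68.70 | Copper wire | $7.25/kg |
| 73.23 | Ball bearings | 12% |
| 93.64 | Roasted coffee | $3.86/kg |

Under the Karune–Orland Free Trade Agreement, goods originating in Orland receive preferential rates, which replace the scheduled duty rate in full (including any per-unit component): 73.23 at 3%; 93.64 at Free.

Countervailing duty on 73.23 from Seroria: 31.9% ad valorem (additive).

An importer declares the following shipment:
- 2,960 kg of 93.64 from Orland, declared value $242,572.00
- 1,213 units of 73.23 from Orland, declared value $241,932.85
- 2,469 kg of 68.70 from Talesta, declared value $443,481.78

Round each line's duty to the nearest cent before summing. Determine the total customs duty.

Line 1 (93.64, Orland, 2,960 kg, $242,572.00):
Base rate for 93.64 is $3.86/kg.
Origin Orland qualifies under the Karune–Orland agreement and 93.64 is covered: preferential rate Free applies instead.
Duty = $242,572.00 × 0% = $0.00.
Line 2 (73.23, Orland, 1,213 units, $241,932.85):
Base rate for 73.23 is 12%.
Origin Orland qualifies under the Karune–Orland agreement and 73.23 is covered: preferential rate 3% applies instead.
The additional-duty order on 73.23 targets Seroria, not Orland; it does not apply.
Duty = $241,932.85 × 3% = $7,257.99.
Line 3 (68.70, Talesta, 2,469 kg, $443,481.78):
Base rate for 68.70 is $7.25/kg.
Duty = 2,469 × $7.25 = $17,900.25.
Total = $0.00 + $7,257.99 + $17,900.25 = $25,158.24.

$25,158.24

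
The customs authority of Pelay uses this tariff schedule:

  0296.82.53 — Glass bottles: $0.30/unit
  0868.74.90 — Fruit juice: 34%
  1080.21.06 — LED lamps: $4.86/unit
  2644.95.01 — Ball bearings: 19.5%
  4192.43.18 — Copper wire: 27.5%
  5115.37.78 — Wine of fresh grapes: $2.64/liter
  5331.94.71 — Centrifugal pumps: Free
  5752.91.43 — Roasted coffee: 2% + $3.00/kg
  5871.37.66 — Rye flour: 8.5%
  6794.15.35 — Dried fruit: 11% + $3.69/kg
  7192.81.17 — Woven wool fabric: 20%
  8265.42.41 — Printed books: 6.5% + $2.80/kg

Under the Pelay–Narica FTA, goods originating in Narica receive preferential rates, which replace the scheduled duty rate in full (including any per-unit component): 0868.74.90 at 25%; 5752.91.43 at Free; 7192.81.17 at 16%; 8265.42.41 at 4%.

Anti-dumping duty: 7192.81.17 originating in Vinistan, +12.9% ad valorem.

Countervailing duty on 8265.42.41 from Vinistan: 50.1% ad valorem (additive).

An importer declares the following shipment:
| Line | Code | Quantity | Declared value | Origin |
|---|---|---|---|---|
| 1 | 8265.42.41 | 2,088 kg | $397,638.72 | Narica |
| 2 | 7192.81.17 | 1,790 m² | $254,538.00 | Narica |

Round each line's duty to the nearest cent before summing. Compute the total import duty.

Line 1 (8265.42.41, Narica, 2,088 kg, $397,638.72):
Base rate for 8265.42.41 is 6.5% + $2.80/kg.
Origin Narica qualifies under the Pelay–Narica agreement and 8265.42.41 is covered: preferential rate 4% applies instead.
The additional-duty order on 8265.42.41 targets Vinistan, not Narica; it does not apply.
Duty = $397,638.72 × 4% = $15,905.55.
Line 2 (7192.81.17, Narica, 1,790 m², $254,538.00):
Base rate for 7192.81.17 is 20%.
Origin Narica qualifies under the Pelay–Narica agreement and 7192.81.17 is covered: preferential rate 16% applies instead.
The additional-duty order on 7192.81.17 targets Vinistan, not Narica; it does not apply.
Duty = $254,538.00 × 16% = $40,726.08.
Total = $15,905.55 + $40,726.08 = $56,631.63.

$56,631.63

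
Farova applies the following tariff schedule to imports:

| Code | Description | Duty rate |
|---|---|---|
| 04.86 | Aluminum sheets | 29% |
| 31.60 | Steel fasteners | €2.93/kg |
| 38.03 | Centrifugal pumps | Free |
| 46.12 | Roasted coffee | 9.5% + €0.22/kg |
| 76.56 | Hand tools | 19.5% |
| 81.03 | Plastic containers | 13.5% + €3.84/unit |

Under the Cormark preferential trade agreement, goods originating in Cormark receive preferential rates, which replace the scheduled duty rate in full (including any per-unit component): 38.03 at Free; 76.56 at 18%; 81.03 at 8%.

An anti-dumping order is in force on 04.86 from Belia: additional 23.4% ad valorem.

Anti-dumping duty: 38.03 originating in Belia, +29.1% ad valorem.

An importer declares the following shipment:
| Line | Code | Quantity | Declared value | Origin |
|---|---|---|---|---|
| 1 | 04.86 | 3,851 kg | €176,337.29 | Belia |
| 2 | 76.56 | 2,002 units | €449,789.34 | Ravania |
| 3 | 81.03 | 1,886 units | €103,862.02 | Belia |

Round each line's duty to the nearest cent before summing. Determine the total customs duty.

€201,373.27

Line 1 (04.86, Belia, 3,851 kg, €176,337.29):
Base rate for 04.86 is 29%.
Additional duty on 04.86 from Belia: +23.4%. Applied ad valorem rate: 29% + 23.4% = 52.4%.
Duty = €176,337.29 × 52.4% = €92,400.74.
Line 2 (76.56, Ravania, 2,002 units, €449,789.34):
Base rate for 76.56 is 19.5%.
76.56 has an FTA preferential rate, but origin Ravania is not Cormark; base rate stands.
Duty = €449,789.34 × 19.5% = €87,708.92.
Line 3 (81.03, Belia, 1,886 units, €103,862.02):
Base rate for 81.03 is 13.5% + €3.84/unit.
81.03 has an FTA preferential rate, but origin Belia is not Cormark; base rate stands.
Duty = €103,862.02 × 13.5% + 1,886 × €3.84 = €21,263.61.
Total = €92,400.74 + €87,708.92 + €21,263.61 = €201,373.27.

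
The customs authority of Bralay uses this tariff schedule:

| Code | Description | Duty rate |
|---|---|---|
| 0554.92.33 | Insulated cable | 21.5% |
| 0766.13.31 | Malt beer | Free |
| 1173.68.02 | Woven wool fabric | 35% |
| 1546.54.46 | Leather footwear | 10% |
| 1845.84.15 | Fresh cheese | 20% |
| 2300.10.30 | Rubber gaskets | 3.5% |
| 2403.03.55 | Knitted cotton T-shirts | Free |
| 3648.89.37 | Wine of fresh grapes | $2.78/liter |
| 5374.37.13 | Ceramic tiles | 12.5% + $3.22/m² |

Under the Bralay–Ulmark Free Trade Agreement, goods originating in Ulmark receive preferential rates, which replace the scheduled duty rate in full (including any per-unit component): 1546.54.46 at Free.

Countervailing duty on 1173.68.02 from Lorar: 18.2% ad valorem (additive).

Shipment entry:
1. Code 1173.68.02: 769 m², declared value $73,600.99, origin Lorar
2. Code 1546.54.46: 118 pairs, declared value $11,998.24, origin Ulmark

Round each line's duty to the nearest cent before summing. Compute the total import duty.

Line 1 (1173.68.02, Lorar, 769 m², $73,600.99):
Base rate for 1173.68.02 is 35%.
Additional duty on 1173.68.02 from Lorar: +18.2%. Applied ad valorem rate: 35% + 18.2% = 53.2%.
Duty = $73,600.99 × 53.2% = $39,155.73.
Line 2 (1546.54.46, Ulmark, 118 pairs, $11,998.24):
Base rate for 1546.54.46 is 10%.
Origin Ulmark qualifies under the Bralay–Ulmark agreement and 1546.54.46 is covered: preferential rate Free applies instead.
Duty = $11,998.24 × 0% = $0.00.
Total = $39,155.73 + $0.00 = $39,155.73.

$39,155.73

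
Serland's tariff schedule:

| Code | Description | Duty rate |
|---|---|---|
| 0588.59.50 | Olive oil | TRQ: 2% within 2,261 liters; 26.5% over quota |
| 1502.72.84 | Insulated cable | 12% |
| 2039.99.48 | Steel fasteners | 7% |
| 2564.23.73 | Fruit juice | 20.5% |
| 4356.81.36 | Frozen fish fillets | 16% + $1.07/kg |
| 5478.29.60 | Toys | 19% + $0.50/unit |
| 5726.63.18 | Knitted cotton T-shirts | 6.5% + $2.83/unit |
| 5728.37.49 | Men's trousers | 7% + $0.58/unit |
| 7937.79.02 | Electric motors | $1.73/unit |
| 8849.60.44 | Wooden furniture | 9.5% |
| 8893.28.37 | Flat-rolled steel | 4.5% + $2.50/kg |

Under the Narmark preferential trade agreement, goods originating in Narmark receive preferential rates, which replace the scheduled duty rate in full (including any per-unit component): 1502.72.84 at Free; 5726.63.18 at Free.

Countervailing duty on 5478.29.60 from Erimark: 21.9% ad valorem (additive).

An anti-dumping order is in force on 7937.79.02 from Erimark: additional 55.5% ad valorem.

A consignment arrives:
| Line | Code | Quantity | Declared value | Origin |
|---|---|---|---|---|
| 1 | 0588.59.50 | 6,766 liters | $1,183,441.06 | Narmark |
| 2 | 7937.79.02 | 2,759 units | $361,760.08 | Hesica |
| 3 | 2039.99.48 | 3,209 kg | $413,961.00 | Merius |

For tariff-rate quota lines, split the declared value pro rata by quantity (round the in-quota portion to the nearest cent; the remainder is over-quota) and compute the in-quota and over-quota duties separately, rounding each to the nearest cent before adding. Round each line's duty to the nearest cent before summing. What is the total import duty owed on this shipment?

$250,471.70

Line 1 (0588.59.50, Narmark, 6,766 liters, $1,183,441.06):
Code 0588.59.50 is under a tariff-rate quota (threshold 2,261 liters). In-quota: 2,261 liters at 2%; over-quota: 4,505 liters at 26.5%.
Pro-rata value split: in-quota = $1,183,441.06 × 2,261/6,766 = $395,471.51; over-quota = $1,183,441.06 − $395,471.51 = $787,969.55.
In-quota duty = $395,471.51 × 2% = $7,909.43. Over-quota duty = $787,969.55 × 26.5% = $208,811.93.
Line duty = $7,909.43 + $208,811.93 = $216,721.36.
Line 2 (7937.79.02, Hesica, 2,759 units, $361,760.08):
Base rate for 7937.79.02 is $1.73/unit.
The additional-duty order on 7937.79.02 targets Erimark, not Hesica; it does not apply.
Duty = 2,759 × $1.73 = $4,773.07.
Line 3 (2039.99.48, Merius, 3,209 kg, $413,961.00):
Base rate for 2039.99.48 is 7%.
Duty = $413,961.00 × 7% = $28,977.27.
Total = $216,721.36 + $4,773.07 + $28,977.27 = $250,471.70.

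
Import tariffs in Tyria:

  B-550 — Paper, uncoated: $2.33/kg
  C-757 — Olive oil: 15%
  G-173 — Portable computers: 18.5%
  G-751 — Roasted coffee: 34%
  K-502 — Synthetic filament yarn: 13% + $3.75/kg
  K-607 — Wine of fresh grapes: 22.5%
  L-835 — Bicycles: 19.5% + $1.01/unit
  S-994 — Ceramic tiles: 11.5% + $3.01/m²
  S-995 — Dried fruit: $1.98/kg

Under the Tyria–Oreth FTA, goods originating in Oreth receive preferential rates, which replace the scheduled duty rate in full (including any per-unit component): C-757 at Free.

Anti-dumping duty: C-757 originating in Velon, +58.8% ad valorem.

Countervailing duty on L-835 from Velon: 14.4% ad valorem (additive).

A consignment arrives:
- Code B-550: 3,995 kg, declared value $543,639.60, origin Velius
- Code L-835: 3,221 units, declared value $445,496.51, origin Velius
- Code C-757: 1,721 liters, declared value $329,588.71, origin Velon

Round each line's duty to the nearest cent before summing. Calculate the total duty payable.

$342,669.85

Line 1 (B-550, Velius, 3,995 kg, $543,639.60):
Base rate for B-550 is $2.33/kg.
Duty = 3,995 × $2.33 = $9,308.35.
Line 2 (L-835, Velius, 3,221 units, $445,496.51):
Base rate for L-835 is 19.5% + $1.01/unit.
The additional-duty order on L-835 targets Velon, not Velius; it does not apply.
Duty = $445,496.51 × 19.5% + 3,221 × $1.01 = $90,125.03.
Line 3 (C-757, Velon, 1,721 liters, $329,588.71):
Base rate for C-757 is 15%.
C-757 has an FTA preferential rate, but origin Velon is not Oreth; base rate stands.
Additional duty on C-757 from Velon: +58.8%. Applied ad valorem rate: 15% + 58.8% = 73.8%.
Duty = $329,588.71 × 73.8% = $243,236.47.
Total = $9,308.35 + $90,125.03 + $243,236.47 = $342,669.85.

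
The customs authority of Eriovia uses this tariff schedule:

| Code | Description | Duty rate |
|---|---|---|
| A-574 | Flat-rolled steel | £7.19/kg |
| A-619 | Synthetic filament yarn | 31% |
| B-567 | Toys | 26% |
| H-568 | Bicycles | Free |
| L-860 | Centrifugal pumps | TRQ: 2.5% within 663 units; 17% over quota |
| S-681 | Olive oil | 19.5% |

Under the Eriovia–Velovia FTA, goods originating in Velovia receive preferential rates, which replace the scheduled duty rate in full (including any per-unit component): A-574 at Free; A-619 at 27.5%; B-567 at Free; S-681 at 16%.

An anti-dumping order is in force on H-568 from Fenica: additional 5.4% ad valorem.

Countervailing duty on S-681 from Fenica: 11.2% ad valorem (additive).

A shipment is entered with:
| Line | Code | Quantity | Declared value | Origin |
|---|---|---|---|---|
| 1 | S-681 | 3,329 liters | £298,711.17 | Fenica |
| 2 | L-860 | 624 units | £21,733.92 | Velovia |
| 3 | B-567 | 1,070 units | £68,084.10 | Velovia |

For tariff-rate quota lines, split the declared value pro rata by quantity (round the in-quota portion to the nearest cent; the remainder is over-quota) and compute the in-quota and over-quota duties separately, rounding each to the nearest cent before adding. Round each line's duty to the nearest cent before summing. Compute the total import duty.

£92,247.68

Line 1 (S-681, Fenica, 3,329 liters, £298,711.17):
Base rate for S-681 is 19.5%.
S-681 has an FTA preferential rate, but origin Fenica is not Velovia; base rate stands.
Additional duty on S-681 from Fenica: +11.2%. Applied ad valorem rate: 19.5% + 11.2% = 30.7%.
Duty = £298,711.17 × 30.7% = £91,704.33.
Line 2 (L-860, Velovia, 624 units, £21,733.92):
Code L-860 is under a tariff-rate quota (threshold 663 units). Quantity 624 units is within the quota, so the in-quota rate 2.5% applies to the full value.
Duty = £21,733.92 × 2.5% = £543.35.
Line 3 (B-567, Velovia, 1,070 units, £68,084.10):
Base rate for B-567 is 26%.
Origin Velovia qualifies under the Eriovia–Velovia agreement and B-567 is covered: preferential rate Free applies instead.
Duty = £68,084.10 × 0% = £0.00.
Total = £91,704.33 + £543.35 + £0.00 = £92,247.68.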